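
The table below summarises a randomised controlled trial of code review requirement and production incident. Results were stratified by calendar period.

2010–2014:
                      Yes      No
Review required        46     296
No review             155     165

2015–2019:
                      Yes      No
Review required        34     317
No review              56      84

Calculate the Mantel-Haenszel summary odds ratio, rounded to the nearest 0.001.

OR_MH = Σ(aᵢdᵢ/nᵢ) / Σ(bᵢcᵢ/nᵢ), where nᵢ is the stratum total.
Stratum 1 (2010–2014): n = 662; a·d/n = 46·165/662 = 11.4653; b·c/n = 296·155/662 = 69.3051
Stratum 2 (2015–2019): n = 491; a·d/n = 34·84/491 = 5.8167; b·c/n = 317·56/491 = 36.1548
OR_MH = (11.4653 + 5.8167) / (69.3051 + 36.1548) = 17.2820 / 105.4599 = 0.16387

0.164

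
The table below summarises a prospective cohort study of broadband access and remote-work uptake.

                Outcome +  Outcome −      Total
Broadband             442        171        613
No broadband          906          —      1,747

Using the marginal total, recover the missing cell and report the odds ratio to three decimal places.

The missing cell is in the unexposed row: 1747 − 906 = 841.
So a = 442, b = 171, c = 906, d = 841.
OR = (a·d)/(b·c) = (442 × 841) / (171 × 906) = 371722 / 154926 = 2.39935

2.399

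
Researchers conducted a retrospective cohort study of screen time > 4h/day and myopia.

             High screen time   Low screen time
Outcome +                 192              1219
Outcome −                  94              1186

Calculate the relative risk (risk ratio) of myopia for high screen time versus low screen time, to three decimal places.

Reading the table with exposure as columns: a = 192 (High screen time, case), b = 94 (High screen time, non-case), c = 1219 (Low screen time, case), d = 1186.
Risk in exposed = 192/286 = 0.67133; risk in unexposed = 1219/2405 = 0.50686.
RR = 0.67133 / 0.50686 = 1.32448
The risk among the exposed is 1.32 times that among the unexposed.

1.324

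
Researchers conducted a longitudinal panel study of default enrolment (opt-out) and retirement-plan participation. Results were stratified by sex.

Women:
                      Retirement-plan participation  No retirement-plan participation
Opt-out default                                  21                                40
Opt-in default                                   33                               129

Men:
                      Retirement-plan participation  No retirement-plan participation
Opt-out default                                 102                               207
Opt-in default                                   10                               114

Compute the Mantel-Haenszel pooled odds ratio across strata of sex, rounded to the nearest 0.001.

OR_MH = Σ(aᵢdᵢ/nᵢ) / Σ(bᵢcᵢ/nᵢ), where nᵢ is the stratum total.
Stratum 1 (Women): n = 223; a·d/n = 21·129/223 = 12.1480; b·c/n = 40·33/223 = 5.9193
Stratum 2 (Men): n = 433; a·d/n = 102·114/433 = 26.8545; b·c/n = 207·10/433 = 4.7806
OR_MH = (12.1480 + 26.8545) / (5.9193 + 4.7806) = 39.0025 / 10.6999 = 3.64513

3.645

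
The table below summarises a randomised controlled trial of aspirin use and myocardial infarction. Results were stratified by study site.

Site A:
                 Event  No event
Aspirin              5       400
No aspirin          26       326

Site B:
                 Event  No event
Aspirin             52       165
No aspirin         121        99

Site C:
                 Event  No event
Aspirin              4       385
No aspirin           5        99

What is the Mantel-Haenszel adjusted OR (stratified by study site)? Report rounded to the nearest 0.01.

OR_MH = Σ(aᵢdᵢ/nᵢ) / Σ(bᵢcᵢ/nᵢ), where nᵢ is the stratum total.
Stratum 1 (Site A): n = 757; a·d/n = 5·326/757 = 2.1532; b·c/n = 400·26/757 = 13.7384
Stratum 2 (Site B): n = 437; a·d/n = 52·99/437 = 11.7803; b·c/n = 165·121/437 = 45.6865
Stratum 3 (Site C): n = 493; a·d/n = 4·99/493 = 0.8032; b·c/n = 385·5/493 = 3.9047
OR_MH = (2.1532 + 11.7803 + 0.8032) / (13.7384 + 45.6865 + 3.9047) = 14.7368 / 63.3296 = 0.23270

0.23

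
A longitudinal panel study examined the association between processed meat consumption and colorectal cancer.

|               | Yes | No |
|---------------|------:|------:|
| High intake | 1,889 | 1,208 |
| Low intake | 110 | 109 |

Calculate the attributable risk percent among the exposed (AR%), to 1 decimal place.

17.7

Cells: a = 1889, b = 1208, c = 110, d = 109.
Risk in exposed = 1889/3097 = 0.60995; risk in unexposed = 110/219 = 0.50228.
RR = 0.60995/0.50228 = 1.21435
AR% = (RR − 1)/RR × 100 = (1.21435 − 1)/1.21435 × 100 = 17.6511%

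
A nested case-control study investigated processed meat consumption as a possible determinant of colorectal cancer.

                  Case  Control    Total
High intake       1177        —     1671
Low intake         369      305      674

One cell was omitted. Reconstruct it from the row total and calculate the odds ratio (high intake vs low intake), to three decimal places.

1.969

The missing cell is in the exposed row: 1671 − 1177 = 494.
So a = 1177, b = 494, c = 369, d = 305.
OR = (a·d)/(b·c) = (1177 × 305) / (494 × 369) = 358985 / 182286 = 1.96935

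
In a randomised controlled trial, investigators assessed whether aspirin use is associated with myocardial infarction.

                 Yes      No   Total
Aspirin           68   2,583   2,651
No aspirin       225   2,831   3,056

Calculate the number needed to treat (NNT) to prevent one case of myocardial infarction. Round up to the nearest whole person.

Risk in treated group = 68/2651 = 0.02565; risk in control = 225/3056 = 0.07363.
Absolute risk reduction = 0.07363 − 0.02565 = 0.04797
NNT = 1 / ARR = 1 / 0.04797 = 20.844 → round up → 21

21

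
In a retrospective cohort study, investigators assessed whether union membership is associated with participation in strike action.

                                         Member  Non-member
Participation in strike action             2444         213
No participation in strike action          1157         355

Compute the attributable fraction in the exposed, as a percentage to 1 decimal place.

44.7

Reading the table with exposure as columns: a = 2444 (Member, case), b = 1157 (Member, non-case), c = 213 (Non-member, case), d = 355.
Risk in exposed = 2444/3601 = 0.67870; risk in unexposed = 213/568 = 0.37500.
RR = 0.67870/0.37500 = 1.80987
AR% = (RR − 1)/RR × 100 = (1.80987 − 1)/1.80987 × 100 = 44.7473%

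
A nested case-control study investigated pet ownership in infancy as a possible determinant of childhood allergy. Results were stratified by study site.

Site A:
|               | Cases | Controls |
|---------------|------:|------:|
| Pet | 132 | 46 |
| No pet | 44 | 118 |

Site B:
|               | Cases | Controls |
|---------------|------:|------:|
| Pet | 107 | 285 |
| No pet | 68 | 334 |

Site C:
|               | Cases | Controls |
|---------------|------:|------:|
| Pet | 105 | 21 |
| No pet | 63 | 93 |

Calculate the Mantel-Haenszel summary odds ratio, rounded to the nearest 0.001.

3.579

OR_MH = Σ(aᵢdᵢ/nᵢ) / Σ(bᵢcᵢ/nᵢ), where nᵢ is the stratum total.
Stratum 1 (Site A): n = 340; a·d/n = 132·118/340 = 45.8118; b·c/n = 46·44/340 = 5.9529
Stratum 2 (Site B): n = 794; a·d/n = 107·334/794 = 45.0101; b·c/n = 285·68/794 = 24.4081
Stratum 3 (Site C): n = 282; a·d/n = 105·93/282 = 34.6277; b·c/n = 21·63/282 = 4.6915
OR_MH = (45.8118 + 45.0101 + 34.6277) / (5.9529 + 24.4081 + 4.6915) = 125.4495 / 35.0525 = 3.57890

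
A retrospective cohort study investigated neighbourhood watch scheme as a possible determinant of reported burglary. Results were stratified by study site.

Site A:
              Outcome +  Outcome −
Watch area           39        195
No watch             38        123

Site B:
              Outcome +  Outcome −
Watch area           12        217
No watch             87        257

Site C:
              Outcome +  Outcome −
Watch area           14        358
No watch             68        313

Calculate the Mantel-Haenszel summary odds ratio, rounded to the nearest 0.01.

OR_MH = Σ(aᵢdᵢ/nᵢ) / Σ(bᵢcᵢ/nᵢ), where nᵢ is the stratum total.
Stratum 1 (Site A): n = 395; a·d/n = 39·123/395 = 12.1443; b·c/n = 195·38/395 = 18.7595
Stratum 2 (Site B): n = 573; a·d/n = 12·257/573 = 5.3822; b·c/n = 217·87/573 = 32.9476
Stratum 3 (Site C): n = 753; a·d/n = 14·313/753 = 5.8194; b·c/n = 358·68/753 = 32.3293
OR_MH = (12.1443 + 5.3822 + 5.8194) / (18.7595 + 32.9476 + 32.3293) = 23.3459 / 84.0365 = 0.27781

0.28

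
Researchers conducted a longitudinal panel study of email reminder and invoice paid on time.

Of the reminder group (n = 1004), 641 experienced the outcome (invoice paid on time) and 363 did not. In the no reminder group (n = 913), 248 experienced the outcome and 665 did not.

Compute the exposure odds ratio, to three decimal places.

4.735

From the description: a = 641, b = 363, c = 248, d = 665.
OR = (a·d)/(b·c) = (641 × 665) / (363 × 248) = 426265 / 90024 = 4.73502
The odds of invoice paid on time are about 4.74 times as high in the reminder group.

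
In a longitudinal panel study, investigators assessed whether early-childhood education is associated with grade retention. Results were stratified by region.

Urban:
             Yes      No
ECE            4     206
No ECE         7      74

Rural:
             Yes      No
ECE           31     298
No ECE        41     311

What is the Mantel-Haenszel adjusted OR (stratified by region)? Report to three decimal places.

OR_MH = Σ(aᵢdᵢ/nᵢ) / Σ(bᵢcᵢ/nᵢ), where nᵢ is the stratum total.
Stratum 1 (Urban): n = 291; a·d/n = 4·74/291 = 1.0172; b·c/n = 206·7/291 = 4.9553
Stratum 2 (Rural): n = 681; a·d/n = 31·311/681 = 14.1571; b·c/n = 298·41/681 = 17.9413
OR_MH = (1.0172 + 14.1571) / (4.9553 + 17.9413) = 15.1743 / 22.8966 = 0.66273

0.663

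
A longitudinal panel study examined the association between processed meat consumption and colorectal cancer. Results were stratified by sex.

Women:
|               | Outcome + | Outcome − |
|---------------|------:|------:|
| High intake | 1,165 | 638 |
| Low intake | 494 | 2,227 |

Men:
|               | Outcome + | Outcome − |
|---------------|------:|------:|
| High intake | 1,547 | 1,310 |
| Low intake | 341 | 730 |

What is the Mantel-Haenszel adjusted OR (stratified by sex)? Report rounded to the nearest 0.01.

4.69

OR_MH = Σ(aᵢdᵢ/nᵢ) / Σ(bᵢcᵢ/nᵢ), where nᵢ is the stratum total.
Stratum 1 (Women): n = 4524; a·d/n = 1165·2227/4524 = 573.4870; b·c/n = 638·494/4524 = 69.6667
Stratum 2 (Men): n = 3928; a·d/n = 1547·730/3928 = 287.5025; b·c/n = 1310·341/3928 = 113.7245
OR_MH = (573.4870 + 287.5025) / (69.6667 + 113.7245) = 860.9895 / 183.3912 = 4.69482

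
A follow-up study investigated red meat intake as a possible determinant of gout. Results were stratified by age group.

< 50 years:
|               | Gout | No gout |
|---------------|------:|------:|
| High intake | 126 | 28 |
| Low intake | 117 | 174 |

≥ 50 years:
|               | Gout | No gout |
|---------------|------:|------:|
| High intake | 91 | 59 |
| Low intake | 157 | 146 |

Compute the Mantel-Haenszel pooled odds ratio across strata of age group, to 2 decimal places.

OR_MH = Σ(aᵢdᵢ/nᵢ) / Σ(bᵢcᵢ/nᵢ), where nᵢ is the stratum total.
Stratum 1 (< 50 years): n = 445; a·d/n = 126·174/445 = 49.2674; b·c/n = 28·117/445 = 7.3618
Stratum 2 (≥ 50 years): n = 453; a·d/n = 91·146/453 = 29.3289; b·c/n = 59·157/453 = 20.4481
OR_MH = (49.2674 + 29.3289) / (7.3618 + 20.4481) = 78.5963 / 27.8099 = 2.82620

2.83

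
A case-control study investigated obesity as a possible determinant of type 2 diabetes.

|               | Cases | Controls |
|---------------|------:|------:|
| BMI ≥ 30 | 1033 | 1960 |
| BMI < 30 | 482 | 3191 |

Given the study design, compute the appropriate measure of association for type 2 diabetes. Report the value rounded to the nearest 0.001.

Cells: a = 1033, b = 1960, c = 482, d = 3191.
This is a case-control study: participants were sampled on outcome status, so risks in the source population cannot be estimated directly — relative risk is not valid here. The odds ratio is the appropriate measure.
OR = (a·d)/(b·c) = (1033 × 3191) / (1960 × 482) = 3296303 / 944720 = 3.48919

3.489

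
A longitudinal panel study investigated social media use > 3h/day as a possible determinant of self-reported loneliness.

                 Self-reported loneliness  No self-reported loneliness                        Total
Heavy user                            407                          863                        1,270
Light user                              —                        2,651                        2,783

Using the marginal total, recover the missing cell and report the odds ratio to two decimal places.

9.47

The missing cell is in the unexposed row: 2783 − 2651 = 132.
So a = 407, b = 863, c = 132, d = 2651.
OR = (a·d)/(b·c) = (407 × 2651) / (863 × 132) = 1078957 / 113916 = 9.47151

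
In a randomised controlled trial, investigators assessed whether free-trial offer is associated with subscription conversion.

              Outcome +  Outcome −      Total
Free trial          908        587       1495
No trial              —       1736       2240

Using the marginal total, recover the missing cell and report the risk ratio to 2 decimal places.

The missing cell is in the unexposed row: 2240 − 1736 = 504.
So a = 908, b = 587, c = 504, d = 1736.
RR = [a/(a+b)] / [c/(c+d)] = (908/1495) / (504/2240) = 0.60736/0.22500 = 2.69937

2.70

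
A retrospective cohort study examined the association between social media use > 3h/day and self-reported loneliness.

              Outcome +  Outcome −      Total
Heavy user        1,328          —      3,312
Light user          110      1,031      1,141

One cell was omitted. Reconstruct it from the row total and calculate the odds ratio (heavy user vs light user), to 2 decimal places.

6.27

The missing cell is in the exposed row: 3312 − 1328 = 1984.
So a = 1328, b = 1984, c = 110, d = 1031.
OR = (a·d)/(b·c) = (1328 × 1031) / (1984 × 110) = 1369168 / 218240 = 6.27368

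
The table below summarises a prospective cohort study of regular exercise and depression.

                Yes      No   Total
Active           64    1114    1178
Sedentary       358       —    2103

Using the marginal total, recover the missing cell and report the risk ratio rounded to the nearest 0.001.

0.319

The missing cell is in the unexposed row: 2103 − 358 = 1745.
So a = 64, b = 1114, c = 358, d = 1745.
RR = [a/(a+b)] / [c/(c+d)] = (64/1178) / (358/2103) = 0.05433/0.17023 = 0.31915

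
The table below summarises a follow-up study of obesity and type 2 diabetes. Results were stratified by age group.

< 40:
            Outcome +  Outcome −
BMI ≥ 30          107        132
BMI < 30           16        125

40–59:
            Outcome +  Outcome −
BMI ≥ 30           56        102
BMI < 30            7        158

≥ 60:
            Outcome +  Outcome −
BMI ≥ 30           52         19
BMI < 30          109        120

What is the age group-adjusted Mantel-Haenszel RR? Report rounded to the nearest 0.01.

RR_MH = Σ(aᵢ·n₀ᵢ/nᵢ) / Σ(cᵢ·n₁ᵢ/nᵢ), with n₁ᵢ = aᵢ+bᵢ (exposed), n₀ᵢ = cᵢ+dᵢ (unexposed), nᵢ = n₁ᵢ+n₀ᵢ.
Stratum 1 (< 40): n₁ = 239, n₀ = 141, n = 380; a·n₀/n = 107·141/380 = 39.7026; c·n₁/n = 16·239/380 = 10.0632
Stratum 2 (40–59): n₁ = 158, n₀ = 165, n = 323; a·n₀/n = 56·165/323 = 28.6068; c·n₁/n = 7·158/323 = 3.4241
Stratum 3 (≥ 60): n₁ = 71, n₀ = 229, n = 300; a·n₀/n = 52·229/300 = 39.6933; c·n₁/n = 109·71/300 = 25.7967
RR_MH = (39.7026 + 28.6068 + 39.6933) / (10.0632 + 3.4241 + 25.7967) = 108.0028 / 39.2840 = 2.74928

2.75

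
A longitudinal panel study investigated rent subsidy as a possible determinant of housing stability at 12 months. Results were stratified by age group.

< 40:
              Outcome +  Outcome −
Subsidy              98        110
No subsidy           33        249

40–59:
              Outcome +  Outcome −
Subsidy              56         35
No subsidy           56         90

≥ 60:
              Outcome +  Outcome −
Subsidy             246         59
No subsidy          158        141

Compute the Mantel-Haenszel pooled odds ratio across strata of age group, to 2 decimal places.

OR_MH = Σ(aᵢdᵢ/nᵢ) / Σ(bᵢcᵢ/nᵢ), where nᵢ is the stratum total.
Stratum 1 (< 40): n = 490; a·d/n = 98·249/490 = 49.8000; b·c/n = 110·33/490 = 7.4082
Stratum 2 (40–59): n = 237; a·d/n = 56·90/237 = 21.2658; b·c/n = 35·56/237 = 8.2700
Stratum 3 (≥ 60): n = 604; a·d/n = 246·141/604 = 57.4272; b·c/n = 59·158/604 = 15.4338
OR_MH = (49.8000 + 21.2658 + 57.4272) / (7.4082 + 8.2700 + 15.4338) = 128.4930 / 31.1120 = 4.13002

4.13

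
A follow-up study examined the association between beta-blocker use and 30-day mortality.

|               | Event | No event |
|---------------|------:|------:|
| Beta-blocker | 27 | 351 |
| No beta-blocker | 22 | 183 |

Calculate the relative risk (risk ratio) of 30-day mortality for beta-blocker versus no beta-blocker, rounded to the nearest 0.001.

0.666

Cells: a = 27, b = 351, c = 22, d = 183.
Risk in exposed = 27/378 = 0.07143; risk in unexposed = 22/205 = 0.10732.
RR = 0.07143 / 0.10732 = 0.66558
The risk is 33% lower among the exposed than among the unexposed.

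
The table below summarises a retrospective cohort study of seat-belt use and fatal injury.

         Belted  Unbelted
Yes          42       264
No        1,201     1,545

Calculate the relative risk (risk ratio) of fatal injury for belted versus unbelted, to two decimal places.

0.23

Reading the table with exposure as columns: a = 42 (Belted, case), b = 1201 (Belted, non-case), c = 264 (Unbelted, case), d = 1545.
Risk in exposed = 42/1243 = 0.03379; risk in unexposed = 264/1809 = 0.14594.
RR = 0.03379 / 0.14594 = 0.23153
The risk is 77% lower among the exposed than among the unexposed.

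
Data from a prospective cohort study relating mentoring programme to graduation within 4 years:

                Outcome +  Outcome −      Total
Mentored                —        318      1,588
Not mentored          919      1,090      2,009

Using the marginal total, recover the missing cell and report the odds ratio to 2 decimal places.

The missing cell is in the exposed row: 1588 − 318 = 1270.
So a = 1270, b = 318, c = 919, d = 1090.
OR = (a·d)/(b·c) = (1270 × 1090) / (318 × 919) = 1384300 / 292242 = 4.73683

4.74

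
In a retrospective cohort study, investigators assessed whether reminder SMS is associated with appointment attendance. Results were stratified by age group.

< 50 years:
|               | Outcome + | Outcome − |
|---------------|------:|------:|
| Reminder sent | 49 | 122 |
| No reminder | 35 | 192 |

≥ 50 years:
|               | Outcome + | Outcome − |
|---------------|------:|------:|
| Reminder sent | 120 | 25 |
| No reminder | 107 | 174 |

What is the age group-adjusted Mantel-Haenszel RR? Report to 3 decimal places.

RR_MH = Σ(aᵢ·n₀ᵢ/nᵢ) / Σ(cᵢ·n₁ᵢ/nᵢ), with n₁ᵢ = aᵢ+bᵢ (exposed), n₀ᵢ = cᵢ+dᵢ (unexposed), nᵢ = n₁ᵢ+n₀ᵢ.
Stratum 1 (< 50 years): n₁ = 171, n₀ = 227, n = 398; a·n₀/n = 49·227/398 = 27.9472; c·n₁/n = 35·171/398 = 15.0377
Stratum 2 (≥ 50 years): n₁ = 145, n₀ = 281, n = 426; a·n₀/n = 120·281/426 = 79.1549; c·n₁/n = 107·145/426 = 36.4202
RR_MH = (27.9472 + 79.1549) / (15.0377 + 36.4202) = 107.1022 / 51.4579 = 2.08136

2.081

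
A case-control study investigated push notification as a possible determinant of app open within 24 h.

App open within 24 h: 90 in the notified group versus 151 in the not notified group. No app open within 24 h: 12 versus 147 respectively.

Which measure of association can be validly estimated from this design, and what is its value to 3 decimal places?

7.301

From the description: a = 90, b = 12, c = 151, d = 147.
This is a case-control study: participants were sampled on outcome status, so risks in the source population cannot be estimated directly — relative risk is not valid here. The odds ratio is the appropriate measure.
OR = (a·d)/(b·c) = (90 × 147) / (12 × 151) = 13230 / 1812 = 7.30132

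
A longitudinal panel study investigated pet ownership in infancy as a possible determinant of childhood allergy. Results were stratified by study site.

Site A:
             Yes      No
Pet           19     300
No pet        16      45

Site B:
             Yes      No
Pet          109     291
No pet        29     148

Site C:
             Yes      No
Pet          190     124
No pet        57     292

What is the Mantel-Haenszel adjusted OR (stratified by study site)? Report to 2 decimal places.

OR_MH = Σ(aᵢdᵢ/nᵢ) / Σ(bᵢcᵢ/nᵢ), where nᵢ is the stratum total.
Stratum 1 (Site A): n = 380; a·d/n = 19·45/380 = 2.2500; b·c/n = 300·16/380 = 12.6316
Stratum 2 (Site B): n = 577; a·d/n = 109·148/577 = 27.9584; b·c/n = 291·29/577 = 14.6256
Stratum 3 (Site C): n = 663; a·d/n = 190·292/663 = 83.6802; b·c/n = 124·57/663 = 10.6606
OR_MH = (2.2500 + 27.9584 + 83.6802) / (12.6316 + 14.6256 + 10.6606) = 113.8886 / 37.9179 = 3.00356

3.00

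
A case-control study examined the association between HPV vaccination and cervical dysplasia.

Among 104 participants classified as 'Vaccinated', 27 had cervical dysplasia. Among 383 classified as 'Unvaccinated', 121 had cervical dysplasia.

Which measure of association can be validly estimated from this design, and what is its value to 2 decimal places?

0.76

From the description: a = 27, b = 77, c = 121, d = 262.
This is a case-control study: participants were sampled on outcome status, so risks in the source population cannot be estimated directly — relative risk is not valid here. The odds ratio is the appropriate measure.
OR = (a·d)/(b·c) = (27 × 262) / (77 × 121) = 7074 / 9317 = 0.75926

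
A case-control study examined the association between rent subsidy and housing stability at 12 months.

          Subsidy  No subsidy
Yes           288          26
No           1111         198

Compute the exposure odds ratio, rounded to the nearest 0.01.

1.97

Reading the table with exposure as columns: a = 288 (Subsidy, case), b = 1111 (Subsidy, non-case), c = 26 (No subsidy, case), d = 198.
OR = (a·d)/(b·c) = (288 × 198) / (1111 × 26) = 57024 / 28886 = 1.97411
The odds of housing stability at 12 months are about 1.97 times as high in the subsidy group.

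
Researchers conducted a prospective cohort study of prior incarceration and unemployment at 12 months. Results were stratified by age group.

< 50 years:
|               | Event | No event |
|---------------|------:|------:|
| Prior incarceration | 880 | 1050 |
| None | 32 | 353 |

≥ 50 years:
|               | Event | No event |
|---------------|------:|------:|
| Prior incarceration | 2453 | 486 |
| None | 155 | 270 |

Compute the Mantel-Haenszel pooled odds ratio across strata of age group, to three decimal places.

8.970

OR_MH = Σ(aᵢdᵢ/nᵢ) / Σ(bᵢcᵢ/nᵢ), where nᵢ is the stratum total.
Stratum 1 (< 50 years): n = 2315; a·d/n = 880·353/2315 = 134.1857; b·c/n = 1050·32/2315 = 14.5140
Stratum 2 (≥ 50 years): n = 3364; a·d/n = 2453·270/3364 = 196.8817; b·c/n = 486·155/3364 = 22.3930
OR_MH = (134.1857 + 196.8817) / (14.5140 + 22.3930) = 331.0674 / 36.9070 = 8.97031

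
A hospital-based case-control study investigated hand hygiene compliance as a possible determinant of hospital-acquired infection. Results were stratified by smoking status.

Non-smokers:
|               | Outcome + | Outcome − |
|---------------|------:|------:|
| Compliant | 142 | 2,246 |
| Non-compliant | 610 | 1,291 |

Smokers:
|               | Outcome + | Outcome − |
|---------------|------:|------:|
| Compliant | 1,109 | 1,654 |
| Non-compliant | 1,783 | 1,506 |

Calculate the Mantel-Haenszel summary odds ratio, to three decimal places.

OR_MH = Σ(aᵢdᵢ/nᵢ) / Σ(bᵢcᵢ/nᵢ), where nᵢ is the stratum total.
Stratum 1 (Non-smokers): n = 4289; a·d/n = 142·1291/4289 = 42.7424; b·c/n = 2246·610/4289 = 319.4358
Stratum 2 (Smokers): n = 6052; a·d/n = 1109·1506/6052 = 275.9673; b·c/n = 1654·1783/6052 = 487.2905
OR_MH = (42.7424 + 275.9673) / (319.4358 + 487.2905) = 318.7096 / 806.7262 = 0.39507

0.395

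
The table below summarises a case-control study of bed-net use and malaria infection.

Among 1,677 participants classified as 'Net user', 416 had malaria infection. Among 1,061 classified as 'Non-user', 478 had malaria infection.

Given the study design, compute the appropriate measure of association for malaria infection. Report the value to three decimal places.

From the description: a = 416, b = 1261, c = 478, d = 583.
This is a case-control study: participants were sampled on outcome status, so risks in the source population cannot be estimated directly — relative risk is not valid here. The odds ratio is the appropriate measure.
OR = (a·d)/(b·c) = (416 × 583) / (1261 × 478) = 242528 / 602758 = 0.40236

0.402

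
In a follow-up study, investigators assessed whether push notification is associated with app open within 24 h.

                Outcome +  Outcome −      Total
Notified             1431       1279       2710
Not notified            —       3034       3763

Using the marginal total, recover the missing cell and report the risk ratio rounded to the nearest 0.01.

2.73

The missing cell is in the unexposed row: 3763 − 3034 = 729.
So a = 1431, b = 1279, c = 729, d = 3034.
RR = [a/(a+b)] / [c/(c+d)] = (1431/2710) / (729/3763) = 0.52804/0.19373 = 2.72569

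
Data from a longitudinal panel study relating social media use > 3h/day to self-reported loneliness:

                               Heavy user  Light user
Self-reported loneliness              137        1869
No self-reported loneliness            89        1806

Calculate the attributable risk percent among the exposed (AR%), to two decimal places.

16.10

Reading the table with exposure as columns: a = 137 (Heavy user, case), b = 89 (Heavy user, non-case), c = 1869 (Light user, case), d = 1806.
Risk in exposed = 137/226 = 0.60619; risk in unexposed = 1869/3675 = 0.50857.
RR = 0.60619/0.50857 = 1.19196
AR% = (RR − 1)/RR × 100 = (1.19196 − 1)/1.19196 × 100 = 16.1043%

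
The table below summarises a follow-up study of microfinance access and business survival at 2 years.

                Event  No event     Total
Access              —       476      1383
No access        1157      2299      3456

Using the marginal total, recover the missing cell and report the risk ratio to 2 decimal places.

The missing cell is in the exposed row: 1383 − 476 = 907.
So a = 907, b = 476, c = 1157, d = 2299.
RR = [a/(a+b)] / [c/(c+d)] = (907/1383) / (1157/3456) = 0.65582/0.33478 = 1.95896

1.96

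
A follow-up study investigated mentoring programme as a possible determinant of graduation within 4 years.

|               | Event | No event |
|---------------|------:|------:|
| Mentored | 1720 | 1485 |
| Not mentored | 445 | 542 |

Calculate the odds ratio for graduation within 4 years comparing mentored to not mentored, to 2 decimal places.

1.41

Cells: a = 1720, b = 1485, c = 445, d = 542.
OR = (a·d)/(b·c) = (1720 × 542) / (1485 × 445) = 932240 / 660825 = 1.41072
The odds of graduation within 4 years are about 1.41 times as high in the mentored group.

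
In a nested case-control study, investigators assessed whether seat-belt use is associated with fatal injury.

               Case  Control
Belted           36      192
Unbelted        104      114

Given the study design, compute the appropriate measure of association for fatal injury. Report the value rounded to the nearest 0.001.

0.206

Cells: a = 36, b = 192, c = 104, d = 114.
This is a nested case-control study: participants were sampled on outcome status, so risks in the source population cannot be estimated directly — relative risk is not valid here. The odds ratio is the appropriate measure.
OR = (a·d)/(b·c) = (36 × 114) / (192 × 104) = 4104 / 19968 = 0.20553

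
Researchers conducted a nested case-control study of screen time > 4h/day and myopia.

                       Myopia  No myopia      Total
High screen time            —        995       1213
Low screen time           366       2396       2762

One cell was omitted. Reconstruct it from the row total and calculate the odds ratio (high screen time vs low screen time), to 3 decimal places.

The missing cell is in the exposed row: 1213 − 995 = 218.
So a = 218, b = 995, c = 366, d = 2396.
OR = (a·d)/(b·c) = (218 × 2396) / (995 × 366) = 522328 / 364170 = 1.43430

1.434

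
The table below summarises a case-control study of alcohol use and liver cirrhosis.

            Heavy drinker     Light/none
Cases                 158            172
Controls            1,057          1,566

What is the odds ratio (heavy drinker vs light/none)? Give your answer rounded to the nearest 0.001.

Reading the table with exposure as columns: a = 158 (Heavy drinker, case), b = 1057 (Heavy drinker, non-case), c = 172 (Light/none, case), d = 1566.
OR = (a·d)/(b·c) = (158 × 1566) / (1057 × 172) = 247428 / 181804 = 1.36096
The odds of liver cirrhosis are about 1.36 times as high in the heavy drinker group.

1.361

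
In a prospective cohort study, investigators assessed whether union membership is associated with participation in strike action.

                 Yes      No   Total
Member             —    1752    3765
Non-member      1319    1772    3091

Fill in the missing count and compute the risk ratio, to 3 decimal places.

The missing cell is in the exposed row: 3765 − 1752 = 2013.
So a = 2013, b = 1752, c = 1319, d = 1772.
RR = [a/(a+b)] / [c/(c+d)] = (2013/3765) / (1319/3091) = 0.53466/0.42672 = 1.25295

1.253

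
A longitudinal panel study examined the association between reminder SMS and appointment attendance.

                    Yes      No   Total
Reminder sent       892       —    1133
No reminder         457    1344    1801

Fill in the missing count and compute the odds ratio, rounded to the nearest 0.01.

10.89

The missing cell is in the exposed row: 1133 − 892 = 241.
So a = 892, b = 241, c = 457, d = 1344.
OR = (a·d)/(b·c) = (892 × 1344) / (241 × 457) = 1198848 / 110137 = 10.88506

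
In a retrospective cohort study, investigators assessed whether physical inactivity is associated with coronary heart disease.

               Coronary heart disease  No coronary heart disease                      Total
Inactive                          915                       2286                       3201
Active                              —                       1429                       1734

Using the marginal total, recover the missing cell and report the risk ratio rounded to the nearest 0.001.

1.625

The missing cell is in the unexposed row: 1734 − 1429 = 305.
So a = 915, b = 2286, c = 305, d = 1429.
RR = [a/(a+b)] / [c/(c+d)] = (915/3201) / (305/1734) = 0.28585/0.17589 = 1.62512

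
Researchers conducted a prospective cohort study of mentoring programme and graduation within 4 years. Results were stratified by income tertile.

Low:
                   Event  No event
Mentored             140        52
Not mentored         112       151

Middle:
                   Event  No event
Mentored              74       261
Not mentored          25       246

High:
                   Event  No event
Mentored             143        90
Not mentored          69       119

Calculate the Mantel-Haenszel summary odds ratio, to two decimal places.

3.05

OR_MH = Σ(aᵢdᵢ/nᵢ) / Σ(bᵢcᵢ/nᵢ), where nᵢ is the stratum total.
Stratum 1 (Low): n = 455; a·d/n = 140·151/455 = 46.4615; b·c/n = 52·112/455 = 12.8000
Stratum 2 (Middle): n = 606; a·d/n = 74·246/606 = 30.0396; b·c/n = 261·25/606 = 10.7673
Stratum 3 (High): n = 421; a·d/n = 143·119/421 = 40.4204; b·c/n = 90·69/421 = 14.7506
OR_MH = (46.4615 + 30.0396 + 40.4204) / (12.8000 + 10.7673 + 14.7506) = 116.9216 / 38.3179 = 3.05135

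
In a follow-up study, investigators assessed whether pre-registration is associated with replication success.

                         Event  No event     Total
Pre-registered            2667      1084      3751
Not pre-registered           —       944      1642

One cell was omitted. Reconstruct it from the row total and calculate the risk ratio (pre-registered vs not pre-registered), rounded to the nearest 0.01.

1.67

The missing cell is in the unexposed row: 1642 − 944 = 698.
So a = 2667, b = 1084, c = 698, d = 944.
RR = [a/(a+b)] / [c/(c+d)] = (2667/3751) / (698/1642) = 0.71101/0.42509 = 1.67261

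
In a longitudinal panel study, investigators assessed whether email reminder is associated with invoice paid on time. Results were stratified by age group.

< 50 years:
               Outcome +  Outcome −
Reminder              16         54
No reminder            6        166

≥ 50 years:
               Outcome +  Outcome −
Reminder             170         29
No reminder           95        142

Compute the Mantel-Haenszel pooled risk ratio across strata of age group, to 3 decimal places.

RR_MH = Σ(aᵢ·n₀ᵢ/nᵢ) / Σ(cᵢ·n₁ᵢ/nᵢ), with n₁ᵢ = aᵢ+bᵢ (exposed), n₀ᵢ = cᵢ+dᵢ (unexposed), nᵢ = n₁ᵢ+n₀ᵢ.
Stratum 1 (< 50 years): n₁ = 70, n₀ = 172, n = 242; a·n₀/n = 16·172/242 = 11.3719; c·n₁/n = 6·70/242 = 1.7355
Stratum 2 (≥ 50 years): n₁ = 199, n₀ = 237, n = 436; a·n₀/n = 170·237/436 = 92.4083; c·n₁/n = 95·199/436 = 43.3601
RR_MH = (11.3719 + 92.4083) / (1.7355 + 43.3601) = 103.7802 / 45.0956 = 2.30134

2.301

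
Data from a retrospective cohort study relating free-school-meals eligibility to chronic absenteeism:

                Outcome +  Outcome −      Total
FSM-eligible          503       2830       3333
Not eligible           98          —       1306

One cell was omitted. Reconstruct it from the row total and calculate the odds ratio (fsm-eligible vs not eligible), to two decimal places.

2.19

The missing cell is in the unexposed row: 1306 − 98 = 1208.
So a = 503, b = 2830, c = 98, d = 1208.
OR = (a·d)/(b·c) = (503 × 1208) / (2830 × 98) = 607624 / 277340 = 2.19090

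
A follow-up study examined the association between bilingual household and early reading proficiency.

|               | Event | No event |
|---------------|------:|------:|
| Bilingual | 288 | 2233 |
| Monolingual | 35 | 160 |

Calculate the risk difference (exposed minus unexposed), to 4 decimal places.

-0.0652

Cells: a = 288, b = 2233, c = 35, d = 160.
Risk in exposed = 288/2521 = 0.114240; risk in unexposed = 35/195 = 0.179487.
Risk difference = 0.114240 − 0.179487 = -0.065247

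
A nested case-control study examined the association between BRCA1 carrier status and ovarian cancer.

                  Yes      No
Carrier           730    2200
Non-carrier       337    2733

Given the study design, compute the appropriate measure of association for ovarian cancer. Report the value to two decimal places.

Cells: a = 730, b = 2200, c = 337, d = 2733.
This is a nested case-control study: participants were sampled on outcome status, so risks in the source population cannot be estimated directly — relative risk is not valid here. The odds ratio is the appropriate measure.
OR = (a·d)/(b·c) = (730 × 2733) / (2200 × 337) = 1995090 / 741400 = 2.69098

2.69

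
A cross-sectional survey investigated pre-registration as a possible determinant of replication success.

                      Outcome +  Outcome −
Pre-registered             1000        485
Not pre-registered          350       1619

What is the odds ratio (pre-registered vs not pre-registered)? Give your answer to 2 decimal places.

Cells: a = 1000, b = 485, c = 350, d = 1619.
OR = (a·d)/(b·c) = (1000 × 1619) / (485 × 350) = 1619000 / 169750 = 9.53756
The odds of replication success are about 9.54 times as high in the pre-registered group.

9.54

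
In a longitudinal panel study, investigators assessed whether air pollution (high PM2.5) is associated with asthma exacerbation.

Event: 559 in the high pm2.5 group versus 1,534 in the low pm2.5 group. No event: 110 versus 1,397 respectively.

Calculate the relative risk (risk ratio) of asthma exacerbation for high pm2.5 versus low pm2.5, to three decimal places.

1.597

From the description: a = 559, b = 110, c = 1534, d = 1397.
Risk in exposed = 559/669 = 0.83558; risk in unexposed = 1534/2931 = 0.52337.
RR = 0.83558 / 0.52337 = 1.59653
The risk among the exposed is 1.60 times that among the unexposed.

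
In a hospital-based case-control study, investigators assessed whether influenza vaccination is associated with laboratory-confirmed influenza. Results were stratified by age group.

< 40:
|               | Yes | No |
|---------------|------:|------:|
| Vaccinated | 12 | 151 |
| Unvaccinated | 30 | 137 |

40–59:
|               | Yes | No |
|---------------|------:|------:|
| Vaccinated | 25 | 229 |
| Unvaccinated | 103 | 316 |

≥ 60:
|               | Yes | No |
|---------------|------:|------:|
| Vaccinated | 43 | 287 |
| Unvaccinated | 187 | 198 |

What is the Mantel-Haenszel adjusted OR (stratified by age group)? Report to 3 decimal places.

OR_MH = Σ(aᵢdᵢ/nᵢ) / Σ(bᵢcᵢ/nᵢ), where nᵢ is the stratum total.
Stratum 1 (< 40): n = 330; a·d/n = 12·137/330 = 4.9818; b·c/n = 151·30/330 = 13.7273
Stratum 2 (40–59): n = 673; a·d/n = 25·316/673 = 11.7385; b·c/n = 229·103/673 = 35.0475
Stratum 3 (≥ 60): n = 715; a·d/n = 43·198/715 = 11.9077; b·c/n = 287·187/715 = 75.0615
OR_MH = (4.9818 + 11.7385 + 11.9077) / (13.7273 + 35.0475 + 75.0615) = 28.6280 / 123.8364 = 0.23118

0.231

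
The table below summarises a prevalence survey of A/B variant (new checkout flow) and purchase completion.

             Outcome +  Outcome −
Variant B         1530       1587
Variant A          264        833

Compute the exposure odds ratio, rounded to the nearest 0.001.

Cells: a = 1530, b = 1587, c = 264, d = 833.
OR = (a·d)/(b·c) = (1530 × 833) / (1587 × 264) = 1274490 / 418968 = 3.04197
The odds of purchase completion are about 3.04 times as high in the variant b group.

3.042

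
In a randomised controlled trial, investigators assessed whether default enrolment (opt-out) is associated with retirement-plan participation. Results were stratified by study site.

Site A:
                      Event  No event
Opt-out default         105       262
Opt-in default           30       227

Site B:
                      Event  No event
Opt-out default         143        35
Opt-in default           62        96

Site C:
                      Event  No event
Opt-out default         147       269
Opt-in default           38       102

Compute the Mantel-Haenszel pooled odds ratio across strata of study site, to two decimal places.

OR_MH = Σ(aᵢdᵢ/nᵢ) / Σ(bᵢcᵢ/nᵢ), where nᵢ is the stratum total.
Stratum 1 (Site A): n = 624; a·d/n = 105·227/624 = 38.1971; b·c/n = 262·30/624 = 12.5962
Stratum 2 (Site B): n = 336; a·d/n = 143·96/336 = 40.8571; b·c/n = 35·62/336 = 6.4583
Stratum 3 (Site C): n = 556; a·d/n = 147·102/556 = 26.9676; b·c/n = 269·38/556 = 18.3849
OR_MH = (38.1971 + 40.8571 + 26.9676) / (12.5962 + 6.4583 + 18.3849) = 106.0219 / 37.4394 = 2.83183

2.83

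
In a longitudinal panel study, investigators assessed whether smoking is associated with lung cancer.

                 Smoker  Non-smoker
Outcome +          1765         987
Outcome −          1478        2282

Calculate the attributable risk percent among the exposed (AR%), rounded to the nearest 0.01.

Reading the table with exposure as columns: a = 1765 (Smoker, case), b = 1478 (Smoker, non-case), c = 987 (Non-smoker, case), d = 2282.
Risk in exposed = 1765/3243 = 0.54425; risk in unexposed = 987/3269 = 0.30193.
RR = 0.54425/0.30193 = 1.80258
AR% = (RR − 1)/RR × 100 = (1.80258 − 1)/1.80258 × 100 = 44.5241%

44.52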